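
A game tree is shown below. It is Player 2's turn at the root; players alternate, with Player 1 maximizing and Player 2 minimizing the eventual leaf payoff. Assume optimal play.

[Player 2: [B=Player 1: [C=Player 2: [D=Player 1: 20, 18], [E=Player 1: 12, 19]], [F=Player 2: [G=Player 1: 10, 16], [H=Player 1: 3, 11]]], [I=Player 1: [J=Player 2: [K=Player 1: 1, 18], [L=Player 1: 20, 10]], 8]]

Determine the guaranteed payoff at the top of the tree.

D (Player 1): max(20, 18) = 20
E (Player 1): max(12, 19) = 19
C (Player 2): min(20, 19) = 19
G (Player 1): max(10, 16) = 16
H (Player 1): max(3, 11) = 11
F (Player 2): min(16, 11) = 11
B (Player 1): max(19, 11) = 19
K (Player 1): max(1, 18) = 18
L (Player 1): max(20, 10) = 20
J (Player 2): min(18, 20) = 18
I (Player 1): max(18, 8) = 18
Root (Player 2): min(19, 18) = 18

18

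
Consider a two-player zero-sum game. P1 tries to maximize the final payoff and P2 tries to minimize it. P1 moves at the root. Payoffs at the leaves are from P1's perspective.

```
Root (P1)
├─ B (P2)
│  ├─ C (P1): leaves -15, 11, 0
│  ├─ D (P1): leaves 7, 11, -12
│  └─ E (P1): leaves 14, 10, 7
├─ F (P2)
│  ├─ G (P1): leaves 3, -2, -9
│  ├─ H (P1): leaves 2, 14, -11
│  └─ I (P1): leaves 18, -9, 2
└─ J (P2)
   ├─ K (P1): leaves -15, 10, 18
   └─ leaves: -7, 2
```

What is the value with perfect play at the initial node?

11

C (P1): max(-15, 11, 0) = 11
D (P1): max(7, 11, -12) = 11
E (P1): max(14, 10, 7) = 14
B (P2): min(11, 11, 14) = 11
G (P1): max(3, -2, -9) = 3
H (P1): max(2, 14, -11) = 14
I (P1): max(18, -9, 2) = 18
F (P2): min(3, 14, 18) = 3
K (P1): max(-15, 10, 18) = 18
J (P2): min(18, -7, 2) = -7
Root (P1): max(11, 3, -7) = 11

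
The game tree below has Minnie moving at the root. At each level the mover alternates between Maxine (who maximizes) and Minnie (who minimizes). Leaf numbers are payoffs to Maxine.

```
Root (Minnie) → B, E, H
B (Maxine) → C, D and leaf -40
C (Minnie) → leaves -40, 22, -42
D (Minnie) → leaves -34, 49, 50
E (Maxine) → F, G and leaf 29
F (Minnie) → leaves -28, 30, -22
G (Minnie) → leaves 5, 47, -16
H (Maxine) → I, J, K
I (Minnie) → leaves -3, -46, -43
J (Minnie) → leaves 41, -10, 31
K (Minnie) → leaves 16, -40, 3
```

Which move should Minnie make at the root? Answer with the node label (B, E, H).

C (Minnie): min(-40, 22, -42) = -42
D (Minnie): min(-34, 49, 50) = -34
B (Maxine): max(-42, -34, -40) = -34
F (Minnie): min(-28, 30, -22) = -28
G (Minnie): min(5, 47, -16) = -16
E (Maxine): max(-28, -16, 29) = 29
I (Minnie): min(-3, -46, -43) = -46
J (Minnie): min(41, -10, 31) = -10
K (Minnie): min(16, -40, 3) = -40
H (Maxine): max(-46, -10, -40) = -10
Root (Minnie): min(-34, 29, -10) = -34
Minnie picks the child with the lowest value: B (value -34).

B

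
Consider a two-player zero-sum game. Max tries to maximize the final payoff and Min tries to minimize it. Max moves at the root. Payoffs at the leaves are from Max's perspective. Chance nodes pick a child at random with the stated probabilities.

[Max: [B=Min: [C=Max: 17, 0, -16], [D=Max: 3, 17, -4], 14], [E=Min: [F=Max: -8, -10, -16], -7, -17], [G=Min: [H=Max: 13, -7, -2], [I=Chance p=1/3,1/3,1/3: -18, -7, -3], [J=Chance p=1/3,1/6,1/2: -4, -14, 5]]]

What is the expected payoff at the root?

C (Max): max(17, 0, -16) = 17
D (Max): max(3, 17, -4) = 17
B (Min): min(17, 17, 14) = 14
F (Max): max(-8, -10, -16) = -8
E (Min): min(-8, -7, -17) = -17
H (Max): max(13, -7, -2) = 13
I (Chance): 1/3·-18 + 1/3·-7 + 1/3·-3 = -9.33
J (Chance): 1/3·-4 + 1/6·-14 + 1/2·5 = -1.17
G (Min): min(13, -9.33, -1.17) = -9.33
Root (Max): max(14, -17, -9.33) = 14

14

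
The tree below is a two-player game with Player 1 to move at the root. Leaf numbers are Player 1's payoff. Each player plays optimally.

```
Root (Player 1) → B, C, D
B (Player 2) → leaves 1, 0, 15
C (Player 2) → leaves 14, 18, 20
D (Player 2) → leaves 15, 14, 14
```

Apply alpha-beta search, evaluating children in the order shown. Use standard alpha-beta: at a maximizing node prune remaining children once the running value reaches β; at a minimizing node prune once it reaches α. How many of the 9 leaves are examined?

8

B [α=-∞,β=+∞]: v=0
C [α=0,β=+∞]: v=14
D [α=14,β=+∞]: v=14 after child 2 ≤ α → α-cutoff, skip 1
Root [α=-∞,β=+∞]: v=14
Leaves evaluated: 8 of 9.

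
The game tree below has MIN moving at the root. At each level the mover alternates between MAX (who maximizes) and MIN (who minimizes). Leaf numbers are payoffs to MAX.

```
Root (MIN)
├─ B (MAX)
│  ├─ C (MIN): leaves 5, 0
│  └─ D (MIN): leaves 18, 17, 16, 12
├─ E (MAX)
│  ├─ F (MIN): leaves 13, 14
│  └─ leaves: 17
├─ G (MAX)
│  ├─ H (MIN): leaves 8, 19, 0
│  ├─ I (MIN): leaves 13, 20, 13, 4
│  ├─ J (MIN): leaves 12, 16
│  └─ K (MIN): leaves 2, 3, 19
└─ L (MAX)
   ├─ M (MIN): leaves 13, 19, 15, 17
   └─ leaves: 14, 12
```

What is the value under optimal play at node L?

14

M: min(13, 19, 15, 17) = 13
L: max(13, 14, 12) = 14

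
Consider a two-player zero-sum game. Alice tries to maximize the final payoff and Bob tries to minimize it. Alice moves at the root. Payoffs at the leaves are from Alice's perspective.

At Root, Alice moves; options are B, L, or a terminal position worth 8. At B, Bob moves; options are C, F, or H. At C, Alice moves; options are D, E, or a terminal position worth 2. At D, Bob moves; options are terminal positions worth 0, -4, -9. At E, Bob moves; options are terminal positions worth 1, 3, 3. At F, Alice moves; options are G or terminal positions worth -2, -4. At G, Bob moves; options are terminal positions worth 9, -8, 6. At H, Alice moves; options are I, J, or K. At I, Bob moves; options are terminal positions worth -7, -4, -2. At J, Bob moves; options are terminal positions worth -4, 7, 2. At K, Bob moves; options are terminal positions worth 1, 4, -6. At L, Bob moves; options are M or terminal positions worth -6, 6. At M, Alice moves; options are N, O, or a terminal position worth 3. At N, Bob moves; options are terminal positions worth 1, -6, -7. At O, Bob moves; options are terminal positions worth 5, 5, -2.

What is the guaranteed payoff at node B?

-4

D: min(0, -4, -9) = -9
E: min(1, 3, 3) = 1
C: max(-9, 1, 2) = 2
G: min(9, -8, 6) = -8
F: max(-8, -2, -4) = -2
I: min(-7, -4, -2) = -7
J: min(-4, 7, 2) = -4
K: min(1, 4, -6) = -6
H: max(-7, -4, -6) = -4
B: min(2, -2, -4) = -4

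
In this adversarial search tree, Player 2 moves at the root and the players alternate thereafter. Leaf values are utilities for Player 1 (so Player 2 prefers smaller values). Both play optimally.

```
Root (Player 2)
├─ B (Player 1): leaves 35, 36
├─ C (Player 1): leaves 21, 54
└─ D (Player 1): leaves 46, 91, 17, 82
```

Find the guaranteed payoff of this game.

B (Player 1): max(35, 36) = 36
C (Player 1): max(21, 54) = 54
D (Player 1): max(46, 91, 17, 82) = 91
Root (Player 2): min(36, 54, 91) = 36

36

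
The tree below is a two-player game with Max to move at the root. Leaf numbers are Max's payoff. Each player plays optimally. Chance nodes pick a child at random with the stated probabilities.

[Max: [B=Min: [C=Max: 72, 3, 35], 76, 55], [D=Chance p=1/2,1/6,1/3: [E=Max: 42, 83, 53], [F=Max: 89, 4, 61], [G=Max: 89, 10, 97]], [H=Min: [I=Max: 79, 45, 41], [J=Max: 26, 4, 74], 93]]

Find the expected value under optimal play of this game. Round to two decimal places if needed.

C (Max): max(72, 3, 35) = 72
B (Min): min(72, 76, 55) = 55
E (Max): max(42, 83, 53) = 83
F (Max): max(89, 4, 61) = 89
G (Max): max(89, 10, 97) = 97
D (Chance): 1/2·83 + 1/6·89 + 1/3·97 = 88.67
I (Max): max(79, 45, 41) = 79
J (Max): max(26, 4, 74) = 74
H (Min): min(79, 74, 93) = 74
Root (Max): max(55, 88.67, 74) = 88.67

88.67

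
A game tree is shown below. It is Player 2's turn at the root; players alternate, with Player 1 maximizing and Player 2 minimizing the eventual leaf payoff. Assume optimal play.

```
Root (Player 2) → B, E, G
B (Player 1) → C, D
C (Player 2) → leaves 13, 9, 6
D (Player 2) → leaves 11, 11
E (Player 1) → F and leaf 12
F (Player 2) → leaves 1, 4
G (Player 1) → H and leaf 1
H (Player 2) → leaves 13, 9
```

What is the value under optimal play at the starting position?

9

C (Player 2): min(13, 9, 6) = 6
D (Player 2): min(11, 11) = 11
B (Player 1): max(6, 11) = 11
F (Player 2): min(1, 4) = 1
E (Player 1): max(1, 12) = 12
H (Player 2): min(13, 9) = 9
G (Player 1): max(9, 1) = 9
Root (Player 2): min(11, 12, 9) = 9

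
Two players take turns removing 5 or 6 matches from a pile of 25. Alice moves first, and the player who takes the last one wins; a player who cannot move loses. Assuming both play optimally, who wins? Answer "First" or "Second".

Mark each pile size as W (mover wins) or L (mover loses):
i:   0  1  2  3  4  5  6  7  8  9 10 11 12 13 14 15 16 17 18 19 20 21 22 23 24 25
     L  L  L  L  L  W  W  W  W  W  W  L  L  L  L  L  W  W  W  W  W  W  L  L  L  L
Position 25 is L, so the second player wins.

Second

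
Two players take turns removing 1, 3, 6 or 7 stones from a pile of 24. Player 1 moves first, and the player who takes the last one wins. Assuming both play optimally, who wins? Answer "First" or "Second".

Positions where the player to move wins (W) vs loses (L):
i:   0  1  2  3  4  5  6  7  8  9 10 11 12 13 14 15 16 17 18 19 20 21 22 23 24
     L  W  L  W  L  W  W  W  W  W  W  W  L  W  L  W  L  W  W  W  W  W  W  W  L
Position 24 is L, so the second player wins.

Second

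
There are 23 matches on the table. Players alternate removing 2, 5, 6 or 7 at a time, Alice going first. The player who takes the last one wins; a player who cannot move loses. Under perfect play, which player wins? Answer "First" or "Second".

First

Compute winning (W) and losing (L) positions by backward induction:
i:   0  1  2  3  4  5  6  7  8  9 10 11 12 13 14 15 16 17 18 19 20 21 22 23
     L  L  W  W  L  W  W  W  W  W  W  W  L  L  W  W  L  W  W  W  W  W  W  W
Position 23 is W, so the first player wins.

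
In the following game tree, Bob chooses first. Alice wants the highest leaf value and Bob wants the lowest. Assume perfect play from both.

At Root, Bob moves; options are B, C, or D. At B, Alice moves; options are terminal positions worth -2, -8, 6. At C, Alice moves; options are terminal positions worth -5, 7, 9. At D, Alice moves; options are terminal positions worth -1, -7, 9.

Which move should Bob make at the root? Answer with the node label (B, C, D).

B (Alice): max(-2, -8, 6) = 6
C (Alice): max(-5, 7, 9) = 9
D (Alice): max(-1, -7, 9) = 9
Root (Bob): min(6, 9, 9) = 6
Bob picks the child with the lowest value: B (value 6).

B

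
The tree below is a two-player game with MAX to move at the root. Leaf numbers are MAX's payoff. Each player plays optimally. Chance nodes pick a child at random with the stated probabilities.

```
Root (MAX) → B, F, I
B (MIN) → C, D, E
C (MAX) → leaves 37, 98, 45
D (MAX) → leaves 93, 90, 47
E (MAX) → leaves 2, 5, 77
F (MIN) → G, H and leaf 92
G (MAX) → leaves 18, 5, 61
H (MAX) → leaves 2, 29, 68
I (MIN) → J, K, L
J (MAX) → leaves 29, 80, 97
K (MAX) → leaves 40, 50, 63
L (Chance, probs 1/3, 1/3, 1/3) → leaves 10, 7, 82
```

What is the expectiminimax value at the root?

77

C (MAX): max(37, 98, 45) = 98
D (MAX): max(93, 90, 47) = 93
E (MAX): max(2, 5, 77) = 77
B (MIN): min(98, 93, 77) = 77
G (MAX): max(18, 5, 61) = 61
H (MAX): max(2, 29, 68) = 68
F (MIN): min(61, 68, 92) = 61
J (MAX): max(29, 80, 97) = 97
K (MAX): max(40, 50, 63) = 63
L (Chance): 1/3·10 + 1/3·7 + 1/3·82 = 33
I (MIN): min(97, 63, 33) = 33
Root (MAX): max(77, 61, 33) = 77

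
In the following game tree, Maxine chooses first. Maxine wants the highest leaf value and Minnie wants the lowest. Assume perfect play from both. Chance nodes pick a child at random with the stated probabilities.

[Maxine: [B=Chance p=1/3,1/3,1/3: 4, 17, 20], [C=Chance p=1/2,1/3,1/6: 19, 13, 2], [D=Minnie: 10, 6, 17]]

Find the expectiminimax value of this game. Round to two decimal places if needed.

B (Chance): 1/3·4 + 1/3·17 + 1/3·20 = 13.67
C (Chance): 1/2·19 + 1/3·13 + 1/6·2 = 14.17
D (Minnie): min(10, 6, 17) = 6
Root (Maxine): max(13.67, 14.17, 6) = 14.17

14.17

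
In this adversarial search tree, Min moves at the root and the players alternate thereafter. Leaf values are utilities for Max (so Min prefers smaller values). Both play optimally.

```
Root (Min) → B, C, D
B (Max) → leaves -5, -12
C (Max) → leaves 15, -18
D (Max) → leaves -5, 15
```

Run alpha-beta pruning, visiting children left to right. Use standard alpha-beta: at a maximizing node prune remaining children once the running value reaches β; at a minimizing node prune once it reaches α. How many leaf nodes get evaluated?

4

B [α=-∞,β=+∞]: v=-5
C [α=-∞,β=-5]: v=15 after child 1 ≥ β → β-cutoff, skip 1
D [α=-∞,β=-5]: v=-5 after child 1 ≥ β → β-cutoff, skip 1
Root [α=-∞,β=+∞]: v=-5
Leaves evaluated: 4 of 6.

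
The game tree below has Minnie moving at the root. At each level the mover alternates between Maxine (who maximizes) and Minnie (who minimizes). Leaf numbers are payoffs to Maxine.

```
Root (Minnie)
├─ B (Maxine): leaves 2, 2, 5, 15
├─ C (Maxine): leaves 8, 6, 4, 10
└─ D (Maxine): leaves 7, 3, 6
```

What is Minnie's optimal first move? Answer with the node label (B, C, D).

B (Maxine): max(2, 2, 5, 15) = 15
C (Maxine): max(8, 6, 4, 10) = 10
D (Maxine): max(7, 3, 6) = 7
Root (Minnie): min(15, 10, 7) = 7
Minnie picks the child with the lowest value: D (value 7).

D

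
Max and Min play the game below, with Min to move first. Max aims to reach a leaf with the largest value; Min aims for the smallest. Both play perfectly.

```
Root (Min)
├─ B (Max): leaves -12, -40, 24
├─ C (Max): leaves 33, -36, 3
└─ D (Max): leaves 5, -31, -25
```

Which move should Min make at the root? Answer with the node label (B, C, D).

B (Max): max(-12, -40, 24) = 24
C (Max): max(33, -36, 3) = 33
D (Max): max(5, -31, -25) = 5
Root (Min): min(24, 33, 5) = 5
Min picks the child with the lowest value: D (value 5).

D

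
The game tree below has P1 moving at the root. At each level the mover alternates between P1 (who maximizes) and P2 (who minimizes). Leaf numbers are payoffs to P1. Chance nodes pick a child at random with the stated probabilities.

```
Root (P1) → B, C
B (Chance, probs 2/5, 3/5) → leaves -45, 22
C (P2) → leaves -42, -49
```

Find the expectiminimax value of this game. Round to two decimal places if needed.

B (Chance): 2/5·-45 + 3/5·22 = -4.8
C (P2): min(-42, -49) = -49
Root (P1): max(-4.8, -49) = -4.8

-4.8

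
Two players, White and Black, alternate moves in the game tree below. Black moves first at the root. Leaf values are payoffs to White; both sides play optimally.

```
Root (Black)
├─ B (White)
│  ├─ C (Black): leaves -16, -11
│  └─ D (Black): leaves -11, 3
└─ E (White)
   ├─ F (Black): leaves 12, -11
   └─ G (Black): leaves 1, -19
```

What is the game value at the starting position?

C (Black): min(-16, -11) = -16
D (Black): min(-11, 3) = -11
B (White): max(-16, -11) = -11
F (Black): min(12, -11) = -11
G (Black): min(1, -19) = -19
E (White): max(-11, -19) = -11
Root (Black): min(-11, -11) = -11

-11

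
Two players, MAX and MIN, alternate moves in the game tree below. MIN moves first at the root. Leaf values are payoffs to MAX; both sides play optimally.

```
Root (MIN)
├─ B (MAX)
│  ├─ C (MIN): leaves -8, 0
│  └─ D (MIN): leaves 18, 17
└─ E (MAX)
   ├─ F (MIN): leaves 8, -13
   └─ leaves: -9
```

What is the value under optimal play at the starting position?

C (MIN): min(-8, 0) = -8
D (MIN): min(18, 17) = 17
B (MAX): max(-8, 17) = 17
F (MIN): min(8, -13) = -13
E (MAX): max(-13, -9) = -9
Root (MIN): min(17, -9) = -9

-9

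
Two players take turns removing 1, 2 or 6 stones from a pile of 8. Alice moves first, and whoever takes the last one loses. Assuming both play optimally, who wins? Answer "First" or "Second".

Second

Mark each pile size as W (mover wins) or L (mover loses):
i:   0  1  2  3  4  5  6  7  8
     W  L  W  W  L  W  W  W  L
Position 8 is L, so the second player wins.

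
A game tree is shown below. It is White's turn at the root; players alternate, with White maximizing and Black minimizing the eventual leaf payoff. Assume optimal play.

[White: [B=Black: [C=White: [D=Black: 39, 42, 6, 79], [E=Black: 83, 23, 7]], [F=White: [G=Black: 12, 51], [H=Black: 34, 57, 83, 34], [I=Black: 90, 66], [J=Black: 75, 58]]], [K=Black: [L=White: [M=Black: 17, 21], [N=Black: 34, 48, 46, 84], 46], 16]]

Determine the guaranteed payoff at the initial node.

D (Black): min(39, 42, 6, 79) = 6
E (Black): min(83, 23, 7) = 7
C (White): max(6, 7) = 7
G (Black): min(12, 51) = 12
H (Black): min(34, 57, 83, 34) = 34
I (Black): min(90, 66) = 66
J (Black): min(75, 58) = 58
F (White): max(12, 34, 66, 58) = 66
B (Black): min(7, 66) = 7
M (Black): min(17, 21) = 17
N (Black): min(34, 48, 46, 84) = 34
L (White): max(17, 34, 46) = 46
K (Black): min(46, 16) = 16
Root (White): max(7, 16) = 16

16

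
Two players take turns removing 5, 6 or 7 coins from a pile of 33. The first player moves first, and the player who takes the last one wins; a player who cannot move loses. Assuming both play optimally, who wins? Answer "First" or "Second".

W/L table (W = player to move can force a win):
i:   0  1  2  3  4  5  6  7  8  9 10 11 12 13 14 15 16 17 18 19 20 21 22 23 24 25 26 27 28 29 30 31 32 33
     L  L  L  L  L  W  W  W  W  W  W  W  L  L  L  L  L  W  W  W  W  W  W  W  L  L  L  L  L  W  W  W  W  W
Position 33 is W, so the first player wins.

First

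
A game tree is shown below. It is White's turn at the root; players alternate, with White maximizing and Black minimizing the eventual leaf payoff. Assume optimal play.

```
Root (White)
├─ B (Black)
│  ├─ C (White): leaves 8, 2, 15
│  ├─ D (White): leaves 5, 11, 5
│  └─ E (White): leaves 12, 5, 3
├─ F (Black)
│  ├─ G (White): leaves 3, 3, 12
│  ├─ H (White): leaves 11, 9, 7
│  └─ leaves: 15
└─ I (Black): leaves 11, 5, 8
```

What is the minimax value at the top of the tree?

11

C (White): max(8, 2, 15) = 15
D (White): max(5, 11, 5) = 11
E (White): max(12, 5, 3) = 12
B (Black): min(15, 11, 12) = 11
G (White): max(3, 3, 12) = 12
H (White): max(11, 9, 7) = 11
F (Black): min(12, 11, 15) = 11
I (Black): min(11, 5, 8) = 5
Root (White): max(11, 11, 5) = 11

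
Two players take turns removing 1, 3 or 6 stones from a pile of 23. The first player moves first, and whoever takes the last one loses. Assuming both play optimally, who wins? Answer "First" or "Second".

Second

Positions where the player to move wins (W) vs loses (L):
i:   0  1  2  3  4  5  6  7  8  9 10 11 12 13 14 15 16 17 18 19 20 21 22 23
     W  L  W  L  W  L  W  W  W  W  L  W  L  W  L  W  W  W  W  L  W  L  W  L
Position 23 is L, so the second player wins.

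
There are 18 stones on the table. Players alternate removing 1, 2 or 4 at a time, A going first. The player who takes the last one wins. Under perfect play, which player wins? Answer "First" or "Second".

Second

Mark each pile size as W (mover wins) or L (mover loses):
i:   0  1  2  3  4  5  6  7  8  9 10 11 12 13 14 15 16 17 18
     L  W  W  L  W  W  L  W  W  L  W  W  L  W  W  L  W  W  L
Position 18 is L, so the second player wins.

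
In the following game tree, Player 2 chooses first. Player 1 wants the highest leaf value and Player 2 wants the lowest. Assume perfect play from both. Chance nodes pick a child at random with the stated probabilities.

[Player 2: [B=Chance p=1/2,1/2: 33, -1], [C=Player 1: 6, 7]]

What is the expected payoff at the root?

7

B (Chance): 1/2·33 + 1/2·-1 = 16
C (Player 1): max(6, 7) = 7
Root (Player 2): min(16, 7) = 7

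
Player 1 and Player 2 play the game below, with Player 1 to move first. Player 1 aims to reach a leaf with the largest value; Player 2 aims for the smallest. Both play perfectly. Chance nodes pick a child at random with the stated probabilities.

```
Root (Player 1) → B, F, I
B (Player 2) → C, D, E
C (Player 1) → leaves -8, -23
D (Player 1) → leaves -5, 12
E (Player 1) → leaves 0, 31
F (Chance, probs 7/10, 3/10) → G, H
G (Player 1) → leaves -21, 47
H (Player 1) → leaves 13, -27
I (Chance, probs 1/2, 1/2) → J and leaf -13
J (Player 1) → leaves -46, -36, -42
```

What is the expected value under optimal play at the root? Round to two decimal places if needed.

36.8

C (Player 1): max(-8, -23) = -8
D (Player 1): max(-5, 12) = 12
E (Player 1): max(0, 31) = 31
B (Player 2): min(-8, 12, 31) = -8
G (Player 1): max(-21, 47) = 47
H (Player 1): max(13, -27) = 13
F (Chance): 7/10·47 + 3/10·13 = 36.8
J (Player 1): max(-46, -36, -42) = -36
I (Chance): 1/2·-36 + 1/2·-13 = -24.5
Root (Player 1): max(-8, 36.8, -24.5) = 36.8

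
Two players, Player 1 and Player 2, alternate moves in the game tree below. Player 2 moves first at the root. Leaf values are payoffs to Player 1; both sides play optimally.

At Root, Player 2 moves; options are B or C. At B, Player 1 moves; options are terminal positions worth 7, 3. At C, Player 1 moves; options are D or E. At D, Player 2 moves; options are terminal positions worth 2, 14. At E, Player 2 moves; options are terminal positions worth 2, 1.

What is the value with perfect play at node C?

D: min(2, 14) = 2
E: min(2, 1) = 1
C: max(2, 1) = 2

2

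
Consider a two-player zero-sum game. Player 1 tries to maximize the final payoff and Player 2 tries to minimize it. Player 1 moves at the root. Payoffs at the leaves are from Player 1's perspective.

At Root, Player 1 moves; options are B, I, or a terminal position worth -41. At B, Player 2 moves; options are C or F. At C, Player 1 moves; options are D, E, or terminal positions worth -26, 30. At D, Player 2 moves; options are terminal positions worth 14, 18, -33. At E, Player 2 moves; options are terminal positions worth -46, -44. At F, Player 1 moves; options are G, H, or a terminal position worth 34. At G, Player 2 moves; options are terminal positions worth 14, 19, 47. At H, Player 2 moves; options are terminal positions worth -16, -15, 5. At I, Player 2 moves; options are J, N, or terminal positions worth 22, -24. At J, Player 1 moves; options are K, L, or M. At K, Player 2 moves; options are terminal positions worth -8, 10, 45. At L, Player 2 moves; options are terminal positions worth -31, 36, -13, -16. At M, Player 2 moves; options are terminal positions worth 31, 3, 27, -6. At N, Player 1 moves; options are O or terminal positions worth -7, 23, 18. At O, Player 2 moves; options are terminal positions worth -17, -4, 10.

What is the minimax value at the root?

D (Player 2): min(14, 18, -33) = -33
E (Player 2): min(-46, -44) = -46
C (Player 1): max(-33, -46, -26, 30) = 30
G (Player 2): min(14, 19, 47) = 14
H (Player 2): min(-16, -15, 5) = -16
F (Player 1): max(14, -16, 34) = 34
B (Player 2): min(30, 34) = 30
K (Player 2): min(-8, 10, 45) = -8
L (Player 2): min(-31, 36, -13, -16) = -31
M (Player 2): min(31, 3, 27, -6) = -6
J (Player 1): max(-8, -31, -6) = -6
O (Player 2): min(-17, -4, 10) = -17
N (Player 1): max(-17, -7, 23, 18) = 23
I (Player 2): min(-6, 23, 22, -24) = -24
Root (Player 1): max(30, -24, -41) = 30

30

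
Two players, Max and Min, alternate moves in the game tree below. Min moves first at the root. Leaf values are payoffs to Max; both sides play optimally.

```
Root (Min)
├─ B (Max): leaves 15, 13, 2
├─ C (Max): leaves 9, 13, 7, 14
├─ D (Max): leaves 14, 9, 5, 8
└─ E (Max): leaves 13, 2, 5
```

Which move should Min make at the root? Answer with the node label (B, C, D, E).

E

B (Max): max(15, 13, 2) = 15
C (Max): max(9, 13, 7, 14) = 14
D (Max): max(14, 9, 5, 8) = 14
E (Max): max(13, 2, 5) = 13
Root (Min): min(15, 14, 14, 13) = 13
Min picks the child with the lowest value: E (value 13).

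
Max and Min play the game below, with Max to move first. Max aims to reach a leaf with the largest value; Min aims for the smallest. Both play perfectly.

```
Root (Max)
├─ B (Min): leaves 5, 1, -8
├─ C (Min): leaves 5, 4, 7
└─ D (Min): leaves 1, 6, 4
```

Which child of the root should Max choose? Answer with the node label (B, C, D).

C

B (Min): min(5, 1, -8) = -8
C (Min): min(5, 4, 7) = 4
D (Min): min(1, 6, 4) = 1
Root (Max): max(-8, 4, 1) = 4
Max picks the child with the highest value: C (value 4).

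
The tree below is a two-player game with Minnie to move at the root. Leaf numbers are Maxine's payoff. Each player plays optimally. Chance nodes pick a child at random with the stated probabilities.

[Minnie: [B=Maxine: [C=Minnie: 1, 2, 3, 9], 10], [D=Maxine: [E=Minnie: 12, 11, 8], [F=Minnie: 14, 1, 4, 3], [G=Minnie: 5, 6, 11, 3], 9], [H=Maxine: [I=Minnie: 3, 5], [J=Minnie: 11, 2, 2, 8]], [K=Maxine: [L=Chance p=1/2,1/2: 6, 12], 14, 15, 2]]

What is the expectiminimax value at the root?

3

C (Minnie): min(1, 2, 3, 9) = 1
B (Maxine): max(1, 10) = 10
E (Minnie): min(12, 11, 8) = 8
F (Minnie): min(14, 1, 4, 3) = 1
G (Minnie): min(5, 6, 11, 3) = 3
D (Maxine): max(8, 1, 3, 9) = 9
I (Minnie): min(3, 5) = 3
J (Minnie): min(11, 2, 2, 8) = 2
H (Maxine): max(3, 2) = 3
L (Chance): 1/2·6 + 1/2·12 = 9
K (Maxine): max(9, 14, 15, 2) = 15
Root (Minnie): min(10, 9, 3, 15) = 3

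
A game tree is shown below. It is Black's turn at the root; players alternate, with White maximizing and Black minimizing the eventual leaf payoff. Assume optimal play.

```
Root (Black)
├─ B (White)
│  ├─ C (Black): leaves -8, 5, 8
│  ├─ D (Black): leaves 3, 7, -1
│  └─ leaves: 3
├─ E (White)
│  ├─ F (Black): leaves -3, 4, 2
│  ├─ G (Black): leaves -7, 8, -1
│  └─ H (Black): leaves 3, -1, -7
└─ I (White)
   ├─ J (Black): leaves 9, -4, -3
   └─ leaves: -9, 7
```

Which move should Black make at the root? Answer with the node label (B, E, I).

E

C (Black): min(-8, 5, 8) = -8
D (Black): min(3, 7, -1) = -1
B (White): max(-8, -1, 3) = 3
F (Black): min(-3, 4, 2) = -3
G (Black): min(-7, 8, -1) = -7
H (Black): min(3, -1, -7) = -7
E (White): max(-3, -7, -7) = -3
J (Black): min(9, -4, -3) = -4
I (White): max(-4, -9, 7) = 7
Root (Black): min(3, -3, 7) = -3
Black picks the child with the lowest value: E (value -3).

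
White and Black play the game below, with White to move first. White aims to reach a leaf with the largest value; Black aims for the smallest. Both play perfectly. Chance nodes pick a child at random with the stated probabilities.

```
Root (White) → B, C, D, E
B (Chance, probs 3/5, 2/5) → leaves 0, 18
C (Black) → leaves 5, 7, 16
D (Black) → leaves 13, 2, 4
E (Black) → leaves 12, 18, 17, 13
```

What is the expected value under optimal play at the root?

B (Chance): 3/5·0 + 2/5·18 = 7.2
C (Black): min(5, 7, 16) = 5
D (Black): min(13, 2, 4) = 2
E (Black): min(12, 18, 17, 13) = 12
Root (White): max(7.2, 5, 2, 12) = 12

12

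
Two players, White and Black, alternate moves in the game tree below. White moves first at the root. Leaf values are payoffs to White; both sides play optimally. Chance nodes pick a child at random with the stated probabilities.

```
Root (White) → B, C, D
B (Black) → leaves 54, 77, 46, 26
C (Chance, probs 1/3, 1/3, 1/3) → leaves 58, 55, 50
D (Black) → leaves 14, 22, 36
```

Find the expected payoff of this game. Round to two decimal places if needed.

54.33

B (Black): min(54, 77, 46, 26) = 26
C (Chance): 1/3·58 + 1/3·55 + 1/3·50 = 54.33
D (Black): min(14, 22, 36) = 14
Root (White): max(26, 54.33, 14) = 54.33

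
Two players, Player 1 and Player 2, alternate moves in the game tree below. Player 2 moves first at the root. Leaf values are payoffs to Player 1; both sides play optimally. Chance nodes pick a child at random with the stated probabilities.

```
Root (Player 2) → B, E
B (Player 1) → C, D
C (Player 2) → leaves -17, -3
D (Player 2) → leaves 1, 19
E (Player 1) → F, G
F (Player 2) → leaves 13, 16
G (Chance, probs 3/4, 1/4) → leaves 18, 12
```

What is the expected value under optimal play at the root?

C (Player 2): min(-17, -3) = -17
D (Player 2): min(1, 19) = 1
B (Player 1): max(-17, 1) = 1
F (Player 2): min(13, 16) = 13
G (Chance): 3/4·18 + 1/4·12 = 16.5
E (Player 1): max(13, 16.5) = 16.5
Root (Player 2): min(1, 16.5) = 1

1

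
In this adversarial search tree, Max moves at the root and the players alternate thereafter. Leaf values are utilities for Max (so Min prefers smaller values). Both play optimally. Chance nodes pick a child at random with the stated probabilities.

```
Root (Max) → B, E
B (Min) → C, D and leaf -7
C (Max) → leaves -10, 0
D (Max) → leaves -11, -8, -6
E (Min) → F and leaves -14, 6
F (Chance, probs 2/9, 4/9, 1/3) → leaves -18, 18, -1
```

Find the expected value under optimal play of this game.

-7

C (Max): max(-10, 0) = 0
D (Max): max(-11, -8, -6) = -6
B (Min): min(0, -6, -7) = -7
F (Chance): 2/9·-18 + 4/9·18 + 1/3·-1 = 3.67
E (Min): min(3.67, -14, 6) = -14
Root (Max): max(-7, -14) = -7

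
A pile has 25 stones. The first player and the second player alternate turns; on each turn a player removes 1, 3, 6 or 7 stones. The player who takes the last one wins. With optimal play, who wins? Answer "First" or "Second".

First

Compute winning (W) and losing (L) positions by backward induction:
i:   0  1  2  3  4  5  6  7  8  9 10 11 12 13 14 15 16 17 18 19 20 21 22 23 24 25
     L  W  L  W  L  W  W  W  W  W  W  W  L  W  L  W  L  W  W  W  W  W  W  W  L  W
Position 25 is W, so the first player wins.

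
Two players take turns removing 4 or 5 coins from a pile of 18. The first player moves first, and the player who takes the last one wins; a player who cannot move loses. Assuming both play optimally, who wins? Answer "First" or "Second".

Second

W/L table (W = player to move can force a win):
i:   0  1  2  3  4  5  6  7  8  9 10 11 12 13 14 15 16 17 18
     L  L  L  L  W  W  W  W  W  L  L  L  L  W  W  W  W  W  L
Position 18 is L, so the second player wins.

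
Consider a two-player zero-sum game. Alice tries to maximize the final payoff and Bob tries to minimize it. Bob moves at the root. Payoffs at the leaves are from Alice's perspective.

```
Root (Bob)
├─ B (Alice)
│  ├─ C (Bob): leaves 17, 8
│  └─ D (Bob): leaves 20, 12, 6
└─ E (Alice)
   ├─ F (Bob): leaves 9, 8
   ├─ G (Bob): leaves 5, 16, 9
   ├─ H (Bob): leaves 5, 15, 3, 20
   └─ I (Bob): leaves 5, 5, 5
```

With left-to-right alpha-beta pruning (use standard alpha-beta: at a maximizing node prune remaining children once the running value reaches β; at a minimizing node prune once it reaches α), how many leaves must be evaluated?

7

C [α=-∞,β=+∞]: v=8
D [α=8,β=+∞]: v=6
B [α=-∞,β=+∞]: v=8
F [α=-∞,β=8]: v=8
E [α=-∞,β=8]: v=8 after child 1 ≥ β → β-cutoff, skip 3
Root [α=-∞,β=+∞]: v=8
Leaves evaluated: 7 of 17.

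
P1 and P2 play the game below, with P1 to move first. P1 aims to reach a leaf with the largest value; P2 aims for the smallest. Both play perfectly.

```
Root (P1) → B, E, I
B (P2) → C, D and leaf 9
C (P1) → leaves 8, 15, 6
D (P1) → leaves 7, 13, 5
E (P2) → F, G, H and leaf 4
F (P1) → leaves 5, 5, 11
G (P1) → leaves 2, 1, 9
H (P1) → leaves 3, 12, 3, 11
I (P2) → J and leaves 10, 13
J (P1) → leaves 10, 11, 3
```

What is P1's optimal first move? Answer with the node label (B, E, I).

I

C (P1): max(8, 15, 6) = 15
D (P1): max(7, 13, 5) = 13
B (P2): min(15, 13, 9) = 9
F (P1): max(5, 5, 11) = 11
G (P1): max(2, 1, 9) = 9
H (P1): max(3, 12, 3, 11) = 12
E (P2): min(11, 9, 12, 4) = 4
J (P1): max(10, 11, 3) = 11
I (P2): min(11, 10, 13) = 10
Root (P1): max(9, 4, 10) = 10
P1 picks the child with the highest value: I (value 10).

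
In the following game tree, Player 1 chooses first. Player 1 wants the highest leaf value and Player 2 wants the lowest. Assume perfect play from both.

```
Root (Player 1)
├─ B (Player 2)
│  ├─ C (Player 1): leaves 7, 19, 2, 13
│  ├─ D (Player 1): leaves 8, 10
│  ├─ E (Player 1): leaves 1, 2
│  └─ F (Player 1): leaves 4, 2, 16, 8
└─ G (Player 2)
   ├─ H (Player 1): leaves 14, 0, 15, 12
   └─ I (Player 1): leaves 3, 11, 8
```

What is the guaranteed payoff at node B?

2

C: max(7, 19, 2, 13) = 19
D: max(8, 10) = 10
E: max(1, 2) = 2
F: max(4, 2, 16, 8) = 16
B: min(19, 10, 2, 16) = 2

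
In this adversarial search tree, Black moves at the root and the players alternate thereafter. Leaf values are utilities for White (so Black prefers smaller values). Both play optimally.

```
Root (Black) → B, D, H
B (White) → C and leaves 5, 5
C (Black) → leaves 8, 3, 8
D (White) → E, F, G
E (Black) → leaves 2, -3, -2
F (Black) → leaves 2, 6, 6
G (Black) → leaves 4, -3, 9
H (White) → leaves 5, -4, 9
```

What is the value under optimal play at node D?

E: min(2, -3, -2) = -3
F: min(2, 6, 6) = 2
G: min(4, -3, 9) = -3
D: max(-3, 2, -3) = 2

2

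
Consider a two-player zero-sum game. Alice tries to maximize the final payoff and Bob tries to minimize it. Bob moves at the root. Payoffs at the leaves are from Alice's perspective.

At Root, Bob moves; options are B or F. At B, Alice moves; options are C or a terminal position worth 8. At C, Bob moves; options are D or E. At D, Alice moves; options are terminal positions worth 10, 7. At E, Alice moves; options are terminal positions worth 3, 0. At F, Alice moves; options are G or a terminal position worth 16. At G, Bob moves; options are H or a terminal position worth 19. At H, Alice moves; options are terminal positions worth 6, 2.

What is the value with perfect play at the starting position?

D (Alice): max(10, 7) = 10
E (Alice): max(3, 0) = 3
C (Bob): min(10, 3) = 3
B (Alice): max(3, 8) = 8
H (Alice): max(6, 2) = 6
G (Bob): min(6, 19) = 6
F (Alice): max(6, 16) = 16
Root (Bob): min(8, 16) = 8

8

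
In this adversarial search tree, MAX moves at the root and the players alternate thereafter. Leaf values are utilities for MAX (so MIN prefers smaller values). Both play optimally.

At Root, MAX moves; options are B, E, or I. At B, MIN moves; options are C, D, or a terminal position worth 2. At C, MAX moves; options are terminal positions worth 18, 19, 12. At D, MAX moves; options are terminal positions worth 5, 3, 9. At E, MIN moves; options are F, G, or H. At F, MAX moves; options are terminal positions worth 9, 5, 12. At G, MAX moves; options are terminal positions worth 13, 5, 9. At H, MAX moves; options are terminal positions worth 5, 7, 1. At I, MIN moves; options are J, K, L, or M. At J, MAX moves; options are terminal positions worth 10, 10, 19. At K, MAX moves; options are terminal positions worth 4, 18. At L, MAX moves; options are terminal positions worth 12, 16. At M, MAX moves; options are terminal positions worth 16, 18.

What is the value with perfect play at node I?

16

J: max(10, 10, 19) = 19
K: max(4, 18) = 18
L: max(12, 16) = 16
M: max(16, 18) = 18
I: min(19, 18, 16, 18) = 16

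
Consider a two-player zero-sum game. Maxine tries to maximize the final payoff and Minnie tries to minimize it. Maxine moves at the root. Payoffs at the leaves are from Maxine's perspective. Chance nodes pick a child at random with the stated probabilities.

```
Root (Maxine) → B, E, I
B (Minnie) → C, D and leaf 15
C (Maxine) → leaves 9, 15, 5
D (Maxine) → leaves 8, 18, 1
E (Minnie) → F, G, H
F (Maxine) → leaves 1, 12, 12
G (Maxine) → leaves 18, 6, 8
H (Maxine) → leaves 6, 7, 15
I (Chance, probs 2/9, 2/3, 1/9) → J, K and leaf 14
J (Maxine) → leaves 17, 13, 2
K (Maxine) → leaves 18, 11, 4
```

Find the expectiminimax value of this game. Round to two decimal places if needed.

17.33

C (Maxine): max(9, 15, 5) = 15
D (Maxine): max(8, 18, 1) = 18
B (Minnie): min(15, 18, 15) = 15
F (Maxine): max(1, 12, 12) = 12
G (Maxine): max(18, 6, 8) = 18
H (Maxine): max(6, 7, 15) = 15
E (Minnie): min(12, 18, 15) = 12
J (Maxine): max(17, 13, 2) = 17
K (Maxine): max(18, 11, 4) = 18
I (Chance): 2/9·17 + 2/3·18 + 1/9·14 = 17.33
Root (Maxine): max(15, 12, 17.33) = 17.33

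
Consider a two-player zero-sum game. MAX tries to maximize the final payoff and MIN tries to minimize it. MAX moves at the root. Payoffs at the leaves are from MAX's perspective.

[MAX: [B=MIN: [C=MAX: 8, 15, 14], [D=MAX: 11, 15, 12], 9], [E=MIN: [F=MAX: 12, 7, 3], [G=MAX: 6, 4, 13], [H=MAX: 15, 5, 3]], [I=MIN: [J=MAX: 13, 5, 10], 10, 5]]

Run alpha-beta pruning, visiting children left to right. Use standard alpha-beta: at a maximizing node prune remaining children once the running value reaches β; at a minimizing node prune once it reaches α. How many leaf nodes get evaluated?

C [α=-∞,β=+∞]: v=15
D [α=-∞,β=15]: v=15 after child 2 ≥ β → β-cutoff, skip 1
B [α=-∞,β=+∞]: v=9
F [α=9,β=+∞]: v=12
G [α=9,β=12]: v=13
H [α=9,β=12]: v=15 after child 1 ≥ β → β-cutoff, skip 2
E [α=9,β=+∞]: v=12
J [α=12,β=+∞]: v=13
I [α=12,β=+∞]: v=10 after child 2 ≤ α → α-cutoff, skip 1
Root [α=-∞,β=+∞]: v=12
Leaves evaluated: 17 of 21.

17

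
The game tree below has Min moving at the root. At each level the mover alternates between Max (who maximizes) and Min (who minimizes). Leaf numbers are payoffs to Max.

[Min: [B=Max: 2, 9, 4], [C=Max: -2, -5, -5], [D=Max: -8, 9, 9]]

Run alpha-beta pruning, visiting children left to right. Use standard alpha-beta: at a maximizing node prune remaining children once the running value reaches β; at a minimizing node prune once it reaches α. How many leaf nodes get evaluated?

B [α=-∞,β=+∞]: v=9
C [α=-∞,β=9]: v=-2
D [α=-∞,β=-2]: v=9 after child 2 ≥ β → β-cutoff, skip 1
Root [α=-∞,β=+∞]: v=-2
Leaves evaluated: 8 of 9.

8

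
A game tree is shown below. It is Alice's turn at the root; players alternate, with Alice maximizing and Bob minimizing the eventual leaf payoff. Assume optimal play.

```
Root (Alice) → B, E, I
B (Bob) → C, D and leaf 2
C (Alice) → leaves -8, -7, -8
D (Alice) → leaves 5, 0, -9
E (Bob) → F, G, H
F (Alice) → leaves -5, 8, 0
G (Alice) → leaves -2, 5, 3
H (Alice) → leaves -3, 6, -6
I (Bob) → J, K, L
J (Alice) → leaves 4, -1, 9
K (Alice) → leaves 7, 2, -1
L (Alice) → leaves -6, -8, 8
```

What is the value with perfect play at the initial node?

C (Alice): max(-8, -7, -8) = -7
D (Alice): max(5, 0, -9) = 5
B (Bob): min(-7, 5, 2) = -7
F (Alice): max(-5, 8, 0) = 8
G (Alice): max(-2, 5, 3) = 5
H (Alice): max(-3, 6, -6) = 6
E (Bob): min(8, 5, 6) = 5
J (Alice): max(4, -1, 9) = 9
K (Alice): max(7, 2, -1) = 7
L (Alice): max(-6, -8, 8) = 8
I (Bob): min(9, 7, 8) = 7
Root (Alice): max(-7, 5, 7) = 7

7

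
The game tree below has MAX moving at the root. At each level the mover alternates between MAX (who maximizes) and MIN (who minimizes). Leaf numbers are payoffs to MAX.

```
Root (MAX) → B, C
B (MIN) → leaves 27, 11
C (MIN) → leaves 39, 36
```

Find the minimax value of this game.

B (MIN): min(27, 11) = 11
C (MIN): min(39, 36) = 36
Root (MAX): max(11, 36) = 36

36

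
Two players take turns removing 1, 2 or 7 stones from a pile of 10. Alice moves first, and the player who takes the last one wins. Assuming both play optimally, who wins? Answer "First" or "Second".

Mark each pile size as W (mover wins) or L (mover loses):
i:   0  1  2  3  4  5  6  7  8  9 10
     L  W  W  L  W  W  L  W  W  L  W
Position 10 is W, so the first player wins.

First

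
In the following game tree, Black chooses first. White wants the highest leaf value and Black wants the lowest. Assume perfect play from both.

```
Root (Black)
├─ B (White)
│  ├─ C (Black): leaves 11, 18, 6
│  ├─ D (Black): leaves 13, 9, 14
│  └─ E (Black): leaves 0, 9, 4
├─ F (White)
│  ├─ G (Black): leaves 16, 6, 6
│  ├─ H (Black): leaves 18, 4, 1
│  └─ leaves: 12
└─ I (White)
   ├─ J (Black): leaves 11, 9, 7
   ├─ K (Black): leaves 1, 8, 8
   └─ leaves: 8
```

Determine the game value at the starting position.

C (Black): min(11, 18, 6) = 6
D (Black): min(13, 9, 14) = 9
E (Black): min(0, 9, 4) = 0
B (White): max(6, 9, 0) = 9
G (Black): min(16, 6, 6) = 6
H (Black): min(18, 4, 1) = 1
F (White): max(6, 1, 12) = 12
J (Black): min(11, 9, 7) = 7
K (Black): min(1, 8, 8) = 1
I (White): max(7, 1, 8) = 8
Root (Black): min(9, 12, 8) = 8

8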